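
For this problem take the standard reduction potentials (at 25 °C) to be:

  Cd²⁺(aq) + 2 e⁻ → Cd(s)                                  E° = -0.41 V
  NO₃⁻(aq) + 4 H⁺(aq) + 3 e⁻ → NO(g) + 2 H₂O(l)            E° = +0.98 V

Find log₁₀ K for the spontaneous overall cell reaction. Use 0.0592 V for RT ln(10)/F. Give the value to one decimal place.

140.9

Cathode: NO₃⁻/NO; anode: Cd²⁺/Cd. E°cell = +1.39 V, n = 6.
log K = nE°cell / 0.0592 = (6)(+1.39) / 0.0592 = 140.9.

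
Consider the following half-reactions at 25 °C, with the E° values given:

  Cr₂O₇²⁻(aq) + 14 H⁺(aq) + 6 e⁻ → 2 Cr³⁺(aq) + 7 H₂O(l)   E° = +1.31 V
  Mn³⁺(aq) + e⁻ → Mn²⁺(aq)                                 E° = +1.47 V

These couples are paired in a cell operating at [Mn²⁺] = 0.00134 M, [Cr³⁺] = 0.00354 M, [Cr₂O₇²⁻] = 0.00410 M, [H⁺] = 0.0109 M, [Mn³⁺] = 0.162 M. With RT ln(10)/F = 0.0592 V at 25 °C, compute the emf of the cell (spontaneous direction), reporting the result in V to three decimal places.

+0.530 V

Mn³⁺/Mn²⁺ is the cathode (higher E°), Cr₂O₇²⁻/Cr³⁺ the anode: E°cell = +1.47 − (+1.31) = +0.16 V, n = 6.
Overall: 6 Mn³⁺(aq) + 2 Cr³⁺(aq) + 7 H₂O(l) → 6 Mn²⁺(aq) + Cr₂O₇²⁻(aq) + 14 H⁺(aq)
Q = [Mn²⁺]^6·[Cr₂O₇²⁻]·[H⁺]^14 / ([Mn³⁺]^6·[Cr³⁺]^2); log Q = -37.456.
E = E° − (0.0592/n) log Q = +0.16 − (0.0592/6)(-37.456) = +0.530 V.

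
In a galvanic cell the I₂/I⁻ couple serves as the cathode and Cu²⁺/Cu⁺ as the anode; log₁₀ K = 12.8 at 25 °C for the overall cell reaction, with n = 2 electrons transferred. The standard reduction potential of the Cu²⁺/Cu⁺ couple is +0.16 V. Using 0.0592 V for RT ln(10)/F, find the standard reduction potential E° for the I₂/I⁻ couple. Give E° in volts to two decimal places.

E°cell = (0.0592/n)·log K = (0.0592/2)(12.8) = +0.379 V.
Since I₂/I⁻ is the cathode and Cu²⁺/Cu⁺ the anode, E°cell = E°(I₂/I⁻) − E°(Cu²⁺/Cu⁺).
So E°(I₂/I⁻) = E°cell + E°(Cu²⁺/Cu⁺) = +0.379 + (+0.16) = +0.54 V.

+0.54 V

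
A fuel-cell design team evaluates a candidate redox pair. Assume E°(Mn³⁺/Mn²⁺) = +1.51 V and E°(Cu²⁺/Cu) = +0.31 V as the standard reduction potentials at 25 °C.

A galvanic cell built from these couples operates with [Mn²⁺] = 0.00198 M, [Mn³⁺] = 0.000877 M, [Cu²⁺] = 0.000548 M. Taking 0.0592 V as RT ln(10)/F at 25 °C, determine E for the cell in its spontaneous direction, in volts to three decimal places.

+1.276 V

Mn³⁺/Mn²⁺ is the cathode (higher E°), Cu²⁺/Cu the anode: E°cell = +1.51 − (+0.31) = +1.20 V, n = 2.
Overall: 2 Mn³⁺(aq) + Cu(s) → 2 Mn²⁺(aq) + Cu²⁺(aq)
Q = [Mn²⁺]^2·[Cu²⁺] / ([Mn³⁺]^2); log Q = -2.554.
E = E° − (0.0592/n) log Q = +1.20 − (0.0592/2)(-2.554) = +1.276 V.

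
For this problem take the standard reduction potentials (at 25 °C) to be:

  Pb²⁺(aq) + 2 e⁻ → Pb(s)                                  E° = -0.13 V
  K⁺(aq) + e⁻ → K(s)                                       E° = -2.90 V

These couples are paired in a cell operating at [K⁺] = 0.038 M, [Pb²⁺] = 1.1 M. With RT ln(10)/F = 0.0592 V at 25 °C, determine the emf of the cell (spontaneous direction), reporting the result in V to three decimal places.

+2.855 V

Pb²⁺/Pb is the cathode (higher E°), K⁺/K the anode: E°cell = -0.13 − (-2.90) = +2.77 V, n = 2.
Overall: Pb²⁺(aq) + 2 K(s) → Pb(s) + 2 K⁺(aq)
Q = [K⁺]^2 / ([Pb²⁺]); log Q = -2.882.
E = E° − (0.0592/n) log Q = +2.77 − (0.0592/2)(-2.882) = +2.855 V.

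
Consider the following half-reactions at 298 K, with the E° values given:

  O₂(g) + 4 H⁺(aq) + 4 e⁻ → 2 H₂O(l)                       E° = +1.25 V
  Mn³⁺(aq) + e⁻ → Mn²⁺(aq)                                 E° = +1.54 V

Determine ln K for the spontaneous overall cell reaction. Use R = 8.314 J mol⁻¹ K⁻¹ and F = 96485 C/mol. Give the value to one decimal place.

45.2

Cathode: Mn³⁺/Mn²⁺; anode: O₂/H₂O. E°cell = (+1.54) − (+1.25) = +0.29 V, with n = 4.
ΔG° = −nFE° = −RT ln K, so ln K = nFE°/(RT) = (4)(96485)(+0.29) / ((8.314)(298)) = 45.174.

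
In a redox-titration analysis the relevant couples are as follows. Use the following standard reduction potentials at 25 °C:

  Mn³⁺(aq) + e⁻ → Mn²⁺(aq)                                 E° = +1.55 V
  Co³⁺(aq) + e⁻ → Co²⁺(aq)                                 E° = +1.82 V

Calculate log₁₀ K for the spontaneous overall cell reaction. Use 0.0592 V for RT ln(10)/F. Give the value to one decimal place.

Cathode: Co³⁺/Co²⁺; anode: Mn³⁺/Mn²⁺. E°cell = +0.27 V, n = 1.
log K = nE°cell / 0.0592 = (1)(+0.27) / 0.0592 = 4.6.

4.6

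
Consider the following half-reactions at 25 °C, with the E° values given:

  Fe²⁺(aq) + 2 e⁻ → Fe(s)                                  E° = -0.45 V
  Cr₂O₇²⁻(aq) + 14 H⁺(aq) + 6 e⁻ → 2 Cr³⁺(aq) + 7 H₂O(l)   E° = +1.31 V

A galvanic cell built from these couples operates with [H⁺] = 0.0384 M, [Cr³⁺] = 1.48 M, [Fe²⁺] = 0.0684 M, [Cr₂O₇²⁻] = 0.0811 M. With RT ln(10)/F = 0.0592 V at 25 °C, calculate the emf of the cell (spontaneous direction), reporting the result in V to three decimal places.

Cr₂O₇²⁻/Cr³⁺ is the cathode (higher E°), Fe²⁺/Fe the anode: E°cell = +1.31 − (-0.45) = +1.76 V, n = 6.
Overall: Cr₂O₇²⁻(aq) + 14 H⁺(aq) + 3 Fe(s) → 2 Cr³⁺(aq) + 7 H₂O(l) + 3 Fe²⁺(aq)
Q = [Cr³⁺]^2·[Fe²⁺]^3 / ([Cr₂O₇²⁻]·[H⁺]^14); log Q = 17.756.
E = E° − (0.0592/n) log Q = +1.76 − (0.0592/6)(17.756) = +1.585 V.

+1.585 V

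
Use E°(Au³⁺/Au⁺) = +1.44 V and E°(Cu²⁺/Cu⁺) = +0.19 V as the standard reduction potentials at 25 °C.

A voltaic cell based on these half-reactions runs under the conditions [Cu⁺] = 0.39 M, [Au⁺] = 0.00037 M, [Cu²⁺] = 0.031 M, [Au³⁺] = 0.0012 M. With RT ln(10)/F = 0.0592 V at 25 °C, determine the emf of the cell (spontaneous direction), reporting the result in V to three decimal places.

+1.330 V

Au³⁺/Au⁺ is the cathode (higher E°), Cu²⁺/Cu⁺ the anode: E°cell = +1.44 − (+0.19) = +1.25 V, n = 2.
Overall: Au³⁺(aq) + 2 Cu⁺(aq) → Au⁺(aq) + 2 Cu²⁺(aq)
Q = [Au⁺]·[Cu²⁺]^2 / ([Au³⁺]·[Cu⁺]^2); log Q = -2.710.
E = E° − (0.0592/n) log Q = +1.25 − (0.0592/2)(-2.710) = +1.330 V.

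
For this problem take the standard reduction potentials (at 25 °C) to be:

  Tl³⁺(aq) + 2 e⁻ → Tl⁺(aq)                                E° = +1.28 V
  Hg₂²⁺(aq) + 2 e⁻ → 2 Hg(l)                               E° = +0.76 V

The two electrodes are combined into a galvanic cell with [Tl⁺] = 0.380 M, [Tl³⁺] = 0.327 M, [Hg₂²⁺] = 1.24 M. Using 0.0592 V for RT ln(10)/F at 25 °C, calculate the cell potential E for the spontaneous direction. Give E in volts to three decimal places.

+0.515 V

Tl³⁺/Tl⁺ is the cathode (higher E°), Hg₂²⁺/Hg the anode: E°cell = +1.28 − (+0.76) = +0.52 V, n = 2.
Overall: Tl³⁺(aq) + 2 Hg(l) → Tl⁺(aq) + Hg₂²⁺(aq)
Q = [Tl⁺]·[Hg₂²⁺] / ([Tl³⁺]); log Q = 0.159.
E = E° − (0.0592/n) log Q = +0.52 − (0.0592/2)(0.159) = +0.515 V.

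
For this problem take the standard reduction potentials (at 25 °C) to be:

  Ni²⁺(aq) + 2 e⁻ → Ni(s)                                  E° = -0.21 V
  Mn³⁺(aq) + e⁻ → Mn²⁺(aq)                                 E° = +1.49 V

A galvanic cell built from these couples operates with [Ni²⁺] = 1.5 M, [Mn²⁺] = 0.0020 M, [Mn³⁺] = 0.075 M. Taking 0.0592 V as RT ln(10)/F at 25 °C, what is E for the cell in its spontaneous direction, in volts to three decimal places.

+1.788 V

Mn³⁺/Mn²⁺ is the cathode (higher E°), Ni²⁺/Ni the anode: E°cell = +1.49 − (-0.21) = +1.70 V, n = 2.
Overall: 2 Mn³⁺(aq) + Ni(s) → 2 Mn²⁺(aq) + Ni²⁺(aq)
Q = [Mn²⁺]^2·[Ni²⁺] / ([Mn³⁺]^2); log Q = -2.972.
E = E° − (0.0592/n) log Q = +1.70 − (0.0592/2)(-2.972) = +1.788 V.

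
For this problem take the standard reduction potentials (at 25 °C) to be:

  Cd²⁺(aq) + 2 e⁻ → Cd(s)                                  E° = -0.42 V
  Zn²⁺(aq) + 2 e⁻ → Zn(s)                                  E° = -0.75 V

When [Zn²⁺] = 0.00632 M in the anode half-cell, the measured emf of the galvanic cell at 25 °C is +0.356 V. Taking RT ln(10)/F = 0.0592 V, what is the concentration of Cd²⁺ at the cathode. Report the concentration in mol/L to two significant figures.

Cd²⁺/Cd is the cathode, Zn²⁺/Zn the anode: E°cell = +0.33 V, n = 2.
Overall reaction: Cd²⁺(aq) + Zn(s) → Cd(s) + Zn²⁺(aq); Q = [Zn²⁺]^1/[Cd²⁺]^1.
From E = E° − (0.0592/n) log Q: log Q = (E° − E)·n/0.0592 = (+0.33 − (+0.356))·2/0.0592 = -0.8784.
So 1·log[Cd²⁺] = 1·log(0.00632) − log Q = -2.1993 − (-0.8784) = -1.3209; [Cd²⁺] = 10^(-1.3209) ≈ 0.048 M.

0.048 M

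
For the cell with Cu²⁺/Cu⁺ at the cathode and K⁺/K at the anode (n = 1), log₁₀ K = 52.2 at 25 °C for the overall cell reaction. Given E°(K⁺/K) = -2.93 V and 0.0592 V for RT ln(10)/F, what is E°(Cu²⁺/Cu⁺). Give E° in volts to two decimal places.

+0.16 V

E°cell = (0.0592/n)·log K = (0.0592/1)(52.2) = +3.090 V.
Since Cu²⁺/Cu⁺ is the cathode and K⁺/K the anode, E°cell = E°(Cu²⁺/Cu⁺) − E°(K⁺/K).
So E°(Cu²⁺/Cu⁺) = E°cell + E°(K⁺/K) = +3.090 + (-2.93) = +0.16 V.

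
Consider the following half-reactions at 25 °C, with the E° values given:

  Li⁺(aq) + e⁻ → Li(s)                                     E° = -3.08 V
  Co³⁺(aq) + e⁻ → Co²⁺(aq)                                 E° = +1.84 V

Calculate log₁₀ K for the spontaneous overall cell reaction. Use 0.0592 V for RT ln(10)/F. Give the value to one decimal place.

83.1

Cathode: Co³⁺/Co²⁺; anode: Li⁺/Li. E°cell = +4.92 V, n = 1.
log K = nE°cell / 0.0592 = (1)(+4.92) / 0.0592 = 83.1.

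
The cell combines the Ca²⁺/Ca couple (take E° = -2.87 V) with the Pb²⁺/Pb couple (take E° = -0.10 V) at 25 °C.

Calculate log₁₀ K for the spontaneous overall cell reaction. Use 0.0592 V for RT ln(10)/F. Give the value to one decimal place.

93.6

Cathode: Pb²⁺/Pb; anode: Ca²⁺/Ca. E°cell = +2.77 V, n = 2.
log K = nE°cell / 0.0592 = (2)(+2.77) / 0.0592 = 93.6.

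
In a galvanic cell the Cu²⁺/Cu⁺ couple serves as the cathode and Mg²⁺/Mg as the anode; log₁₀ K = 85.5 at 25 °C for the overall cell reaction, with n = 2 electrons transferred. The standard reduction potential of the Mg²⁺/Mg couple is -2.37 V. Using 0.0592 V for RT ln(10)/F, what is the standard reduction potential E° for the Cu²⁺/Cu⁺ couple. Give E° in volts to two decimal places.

E°cell = (0.0592/n)·log K = (0.0592/2)(85.5) = +2.531 V.
Since Cu²⁺/Cu⁺ is the cathode and Mg²⁺/Mg the anode, E°cell = E°(Cu²⁺/Cu⁺) − E°(Mg²⁺/Mg).
So E°(Cu²⁺/Cu⁺) = E°cell + E°(Mg²⁺/Mg) = +2.531 + (-2.37) = +0.16 V.

+0.16 V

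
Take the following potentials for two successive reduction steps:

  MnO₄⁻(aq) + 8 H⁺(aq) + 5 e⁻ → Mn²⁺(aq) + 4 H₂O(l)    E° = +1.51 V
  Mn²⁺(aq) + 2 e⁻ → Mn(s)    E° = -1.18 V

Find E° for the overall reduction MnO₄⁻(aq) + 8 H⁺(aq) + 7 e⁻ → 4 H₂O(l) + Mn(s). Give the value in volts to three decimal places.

+0.741 V

Adding the free-energy changes (−nFE°) of the two steps gives −n₃FE°₃ = −n₁FE°₁ − n₂FE°₂.
E°₃ = (5×+1.51 + 2×-1.18) / 7 = (+5.190) / 7 = +0.741 V.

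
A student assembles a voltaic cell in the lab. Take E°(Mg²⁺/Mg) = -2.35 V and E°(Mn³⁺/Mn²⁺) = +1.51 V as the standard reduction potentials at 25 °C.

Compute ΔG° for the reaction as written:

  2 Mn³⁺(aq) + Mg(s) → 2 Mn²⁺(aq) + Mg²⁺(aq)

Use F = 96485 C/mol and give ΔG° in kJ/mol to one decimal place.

-744.9 kJ/mol

As written, Mn³⁺/Mn²⁺ is reduced (cathode) and Mg²⁺/Mg is oxidised (anode), so E°cell = (+1.51) − (-2.35) = +3.86 V.
Balancing electrons gives n = 2.
ΔG° = −nFE° = −(2)(96485)(+3.86) = -744,864 J = -744.9 kJ/mol.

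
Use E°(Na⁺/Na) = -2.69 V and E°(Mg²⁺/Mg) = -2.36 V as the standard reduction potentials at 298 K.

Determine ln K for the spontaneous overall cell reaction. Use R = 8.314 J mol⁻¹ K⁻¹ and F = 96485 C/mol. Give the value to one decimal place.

25.7

Cathode: Mg²⁺/Mg; anode: Na⁺/Na. E°cell = (-2.36) − (-2.69) = +0.33 V, with n = 2.
ΔG° = −nFE° = −RT ln K, so ln K = nFE°/(RT) = (2)(96485)(+0.33) / ((8.314)(298)) = 25.703.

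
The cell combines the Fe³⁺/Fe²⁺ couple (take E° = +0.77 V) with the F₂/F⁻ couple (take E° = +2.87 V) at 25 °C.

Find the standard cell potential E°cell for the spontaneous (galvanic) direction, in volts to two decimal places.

+2.10 V

The F₂/F⁻ couple has the higher reduction potential, so it is the cathode; Fe³⁺/Fe²⁺ is oxidised at the anode.
E°cell = E°(cathode) − E°(anode) = (+2.87) − (+0.77) = +2.10 V.
Since E°cell > 0, the reaction is spontaneous under standard conditions.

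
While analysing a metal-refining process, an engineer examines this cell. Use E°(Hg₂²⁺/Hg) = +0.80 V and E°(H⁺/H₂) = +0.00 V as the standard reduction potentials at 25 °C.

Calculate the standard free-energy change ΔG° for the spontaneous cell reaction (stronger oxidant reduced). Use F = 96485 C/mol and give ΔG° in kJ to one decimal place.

Hg₂²⁺/Hg (E° = +0.80 V) is the cathode; H⁺/H₂ (E° = +0.00 V) is the anode, so E°cell = +0.80 V.
Balancing electrons gives n = 2 (lcm of 2 and 2).
ΔG° = −nFE° = −(2)(96485)(+0.80) = -154,376 J = -154.4 kJ.

-154.4 kJ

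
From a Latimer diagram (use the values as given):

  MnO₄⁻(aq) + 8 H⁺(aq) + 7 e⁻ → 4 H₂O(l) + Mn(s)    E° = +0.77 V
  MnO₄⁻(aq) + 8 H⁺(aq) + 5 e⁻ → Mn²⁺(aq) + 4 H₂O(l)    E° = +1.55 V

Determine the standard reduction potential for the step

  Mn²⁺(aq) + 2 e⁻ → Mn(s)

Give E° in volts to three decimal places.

-1.180 V

Sequential free energies add, so n₃E°₃ = n₁E°₁ + n₂E°₂.
With n₃ = 7, and the known step contributing 5×(+1.55) V, the unknown satisfies 2·E° = 7×(+0.77) − 5×(+1.55) = -2.360.
E° = -2.360 / 2 = -1.180 V.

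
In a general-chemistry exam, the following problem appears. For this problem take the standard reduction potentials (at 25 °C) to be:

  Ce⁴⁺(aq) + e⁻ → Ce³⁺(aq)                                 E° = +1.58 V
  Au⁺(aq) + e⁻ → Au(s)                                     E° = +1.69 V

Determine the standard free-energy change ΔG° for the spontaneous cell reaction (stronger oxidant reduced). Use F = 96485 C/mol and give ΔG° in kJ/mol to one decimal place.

Au⁺/Au (E° = +1.69 V) is the cathode; Ce⁴⁺/Ce³⁺ (E° = +1.58 V) is the anode, so E°cell = +0.11 V.
Balancing electrons gives n = 1 (lcm of 1 and 1).
ΔG° = −nFE° = −(1)(96485)(+0.11) = -10,613 J = -10.6 kJ/mol.

-10.6 kJ/mol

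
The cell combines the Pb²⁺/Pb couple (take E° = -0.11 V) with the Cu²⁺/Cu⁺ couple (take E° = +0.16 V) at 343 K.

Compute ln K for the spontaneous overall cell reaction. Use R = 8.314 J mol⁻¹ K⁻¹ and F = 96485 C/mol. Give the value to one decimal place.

18.3

Cathode: Cu²⁺/Cu⁺; anode: Pb²⁺/Pb. E°cell = (+0.16) − (-0.11) = +0.27 V, with n = 2.
ΔG° = −nFE° = −RT ln K, so ln K = nFE°/(RT) = (2)(96485)(+0.27) / ((8.314)(343)) = 18.270.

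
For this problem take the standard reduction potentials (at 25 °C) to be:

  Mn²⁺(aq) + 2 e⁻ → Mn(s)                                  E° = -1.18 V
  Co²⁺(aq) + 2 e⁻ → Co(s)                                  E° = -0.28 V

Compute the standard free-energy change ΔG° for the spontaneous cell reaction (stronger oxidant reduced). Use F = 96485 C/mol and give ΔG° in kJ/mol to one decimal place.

-173.7 kJ/mol

Co²⁺/Co (E° = -0.28 V) is the cathode; Mn²⁺/Mn (E° = -1.18 V) is the anode, so E°cell = +0.90 V.
Balancing electrons gives n = 2 (lcm of 2 and 2).
ΔG° = −nFE° = −(2)(96485)(+0.90) = -173,673 J = -173.7 kJ/mol.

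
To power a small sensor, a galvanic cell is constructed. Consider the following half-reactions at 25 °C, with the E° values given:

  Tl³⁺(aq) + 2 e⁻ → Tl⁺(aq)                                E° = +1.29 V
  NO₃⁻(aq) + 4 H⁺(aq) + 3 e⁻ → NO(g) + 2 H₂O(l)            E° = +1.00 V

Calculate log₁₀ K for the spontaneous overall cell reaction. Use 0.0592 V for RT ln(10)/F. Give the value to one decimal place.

Cathode: Tl³⁺/Tl⁺; anode: NO₃⁻/NO. E°cell = +0.29 V, n = 6.
log K = nE°cell / 0.0592 = (6)(+0.29) / 0.0592 = 29.4.

29.4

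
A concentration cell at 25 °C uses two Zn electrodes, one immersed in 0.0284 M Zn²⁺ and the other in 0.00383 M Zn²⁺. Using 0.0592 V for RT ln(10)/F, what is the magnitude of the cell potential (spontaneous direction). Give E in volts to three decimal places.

+0.026 V

For a concentration cell E°cell = 0. The 0.0284 M side is the cathode (reduction is favoured where [Zn²⁺] is higher).
With n = 2, E = −(0.0592/2) log([Zn²⁺]ₐₙ/[Zn²⁺]꜀ₐₜ) = −(0.0592/2) log(0.00383/0.0284) = −(0.0592/2)(-0.870) = +0.026 V.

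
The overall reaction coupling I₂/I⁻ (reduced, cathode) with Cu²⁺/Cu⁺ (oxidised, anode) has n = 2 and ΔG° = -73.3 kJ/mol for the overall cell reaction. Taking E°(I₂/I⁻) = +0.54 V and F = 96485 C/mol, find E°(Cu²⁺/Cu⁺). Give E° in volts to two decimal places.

+0.16 V

E°cell = −ΔG°/(nF) = −(-73.3×10³)/((2)(96485)) = +0.380 V.
Since I₂/I⁻ is the cathode and Cu²⁺/Cu⁺ the anode, E°cell = E°(I₂/I⁻) − E°(Cu²⁺/Cu⁺).
So E°(Cu²⁺/Cu⁺) = E°(I₂/I⁻) − E°cell = (+0.54) − (+0.380) = +0.16 V.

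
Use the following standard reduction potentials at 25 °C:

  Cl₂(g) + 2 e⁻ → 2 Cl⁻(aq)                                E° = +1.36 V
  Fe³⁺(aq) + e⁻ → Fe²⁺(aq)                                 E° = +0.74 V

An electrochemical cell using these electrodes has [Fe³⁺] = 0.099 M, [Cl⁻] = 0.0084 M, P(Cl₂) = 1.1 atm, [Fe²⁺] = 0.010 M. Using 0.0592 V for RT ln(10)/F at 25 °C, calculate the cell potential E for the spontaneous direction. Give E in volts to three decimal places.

Cl₂/Cl⁻ is the cathode (higher E°), Fe³⁺/Fe²⁺ the anode: E°cell = +1.36 − (+0.74) = +0.62 V, n = 2.
Overall: Cl₂(g) + 2 Fe²⁺(aq) → 2 Cl⁻(aq) + 2 Fe³⁺(aq)
Q = [Cl⁻]^2·[Fe³⁺]^2 / (P(Cl₂)·[Fe²⁺]^2); log Q = -2.202.
E = E° − (0.0592/n) log Q = +0.62 − (0.0592/2)(-2.202) = +0.685 V.

+0.685 V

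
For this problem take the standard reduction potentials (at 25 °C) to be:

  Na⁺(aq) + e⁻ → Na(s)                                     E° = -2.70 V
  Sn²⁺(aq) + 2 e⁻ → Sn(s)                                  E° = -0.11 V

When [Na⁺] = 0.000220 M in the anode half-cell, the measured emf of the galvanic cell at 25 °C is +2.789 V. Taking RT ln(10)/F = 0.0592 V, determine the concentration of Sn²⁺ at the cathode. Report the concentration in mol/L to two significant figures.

Sn²⁺/Sn is the cathode, Na⁺/Na the anode: E°cell = +2.59 V, n = 2.
Overall reaction: Sn²⁺(aq) + 2 Na(s) → Sn(s) + 2 Na⁺(aq); Q = [Na⁺]^2/[Sn²⁺]^1.
From E = E° − (0.0592/n) log Q: log Q = (E° − E)·n/0.0592 = (+2.59 − (+2.789))·2/0.0592 = -6.7230.
So 1·log[Sn²⁺] = 2·log(0.00022) − log Q = -7.3152 − (-6.7230) = -0.5922; [Sn²⁺] = 10^(-0.5922) ≈ 0.26 M.

0.26 M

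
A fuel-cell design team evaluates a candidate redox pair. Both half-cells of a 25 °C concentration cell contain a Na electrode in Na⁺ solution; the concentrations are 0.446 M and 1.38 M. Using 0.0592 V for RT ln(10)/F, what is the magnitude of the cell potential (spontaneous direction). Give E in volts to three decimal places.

For a concentration cell E°cell = 0. The 1.38 M side is the cathode (reduction is favoured where [Na⁺] is higher).
With n = 1, E = −(0.0592/1) log([Na⁺]ₐₙ/[Na⁺]꜀ₐₜ) = −(0.0592/1) log(0.446/1.38) = −(0.0592/1)(-0.491) = +0.029 V.

+0.029 V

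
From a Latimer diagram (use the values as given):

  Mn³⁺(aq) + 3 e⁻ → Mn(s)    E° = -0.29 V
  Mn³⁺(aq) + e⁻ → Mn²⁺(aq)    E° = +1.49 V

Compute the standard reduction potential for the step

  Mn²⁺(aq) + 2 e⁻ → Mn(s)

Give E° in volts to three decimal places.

Sequential free energies add, so n₃E°₃ = n₁E°₁ + n₂E°₂.
With n₃ = 3, and the known step contributing 1×(+1.49) V, the unknown satisfies 2·E° = 3×(-0.29) − 1×(+1.49) = -2.360.
E° = -2.360 / 2 = -1.180 V.

-1.180 V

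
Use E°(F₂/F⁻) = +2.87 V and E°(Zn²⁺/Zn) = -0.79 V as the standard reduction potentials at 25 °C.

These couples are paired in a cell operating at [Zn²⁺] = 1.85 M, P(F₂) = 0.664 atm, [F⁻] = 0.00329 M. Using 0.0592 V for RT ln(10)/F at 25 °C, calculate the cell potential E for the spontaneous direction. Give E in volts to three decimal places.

+3.794 V

F₂/F⁻ is the cathode (higher E°), Zn²⁺/Zn the anode: E°cell = +2.87 − (-0.79) = +3.66 V, n = 2.
Overall: F₂(g) + Zn(s) → 2 F⁻(aq) + Zn²⁺(aq)
Q = [F⁻]^2·[Zn²⁺] / (P(F₂)); log Q = -4.521.
E = E° − (0.0592/n) log Q = +3.66 − (0.0592/2)(-4.521) = +3.794 V.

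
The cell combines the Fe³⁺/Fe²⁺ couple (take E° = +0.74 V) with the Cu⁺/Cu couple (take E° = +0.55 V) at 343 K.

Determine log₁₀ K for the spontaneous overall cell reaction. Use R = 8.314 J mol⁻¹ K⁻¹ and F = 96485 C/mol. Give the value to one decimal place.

Cathode: Fe³⁺/Fe²⁺; anode: Cu⁺/Cu. E°cell = (+0.74) − (+0.55) = +0.19 V, with n = 1.
ΔG° = −nFE° = −RT ln K, so ln K = nFE°/(RT) = (1)(96485)(+0.19) / ((8.314)(343)) = 6.428.
log₁₀ K = 6.428 / ln 10 = 2.8.

2.8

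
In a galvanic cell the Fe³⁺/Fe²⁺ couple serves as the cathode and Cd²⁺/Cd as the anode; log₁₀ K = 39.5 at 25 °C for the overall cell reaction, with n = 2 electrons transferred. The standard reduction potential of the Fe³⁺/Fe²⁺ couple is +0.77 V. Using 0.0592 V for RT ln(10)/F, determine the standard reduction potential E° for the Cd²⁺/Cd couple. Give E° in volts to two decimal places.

-0.40 V

E°cell = (0.0592/n)·log K = (0.0592/2)(39.5) = +1.169 V.
Since Fe³⁺/Fe²⁺ is the cathode and Cd²⁺/Cd the anode, E°cell = E°(Fe³⁺/Fe²⁺) − E°(Cd²⁺/Cd).
So E°(Cd²⁺/Cd) = E°(Fe³⁺/Fe²⁺) − E°cell = (+0.77) − (+1.169) = -0.40 V.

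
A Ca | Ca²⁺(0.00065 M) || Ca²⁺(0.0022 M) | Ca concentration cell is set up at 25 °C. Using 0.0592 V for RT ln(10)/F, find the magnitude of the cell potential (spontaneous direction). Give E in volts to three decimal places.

For a concentration cell E°cell = 0. The 0.0022 M side is the cathode (reduction is favoured where [Ca²⁺] is higher).
With n = 2, E = −(0.0592/2) log([Ca²⁺]ₐₙ/[Ca²⁺]꜀ₐₜ) = −(0.0592/2) log(0.00065/0.0022) = −(0.0592/2)(-0.530) = +0.016 V.

+0.016 V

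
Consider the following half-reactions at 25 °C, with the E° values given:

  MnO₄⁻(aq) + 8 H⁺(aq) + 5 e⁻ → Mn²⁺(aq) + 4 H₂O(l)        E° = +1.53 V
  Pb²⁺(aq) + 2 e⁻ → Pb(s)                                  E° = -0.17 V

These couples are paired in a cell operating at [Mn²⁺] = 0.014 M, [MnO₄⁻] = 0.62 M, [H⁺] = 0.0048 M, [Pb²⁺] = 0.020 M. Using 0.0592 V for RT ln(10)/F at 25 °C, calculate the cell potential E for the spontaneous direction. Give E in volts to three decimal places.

+1.550 V

MnO₄⁻/Mn²⁺ is the cathode (higher E°), Pb²⁺/Pb the anode: E°cell = +1.53 − (-0.17) = +1.70 V, n = 10.
Overall: 2 MnO₄⁻(aq) + 16 H⁺(aq) + 5 Pb(s) → 2 Mn²⁺(aq) + 8 H₂O(l) + 5 Pb²⁺(aq)
Q = [Mn²⁺]^2·[Pb²⁺]^5 / ([MnO₄⁻]^2·[H⁺]^16); log Q = 25.313.
E = E° − (0.0592/n) log Q = +1.70 − (0.0592/10)(25.313) = +1.550 V.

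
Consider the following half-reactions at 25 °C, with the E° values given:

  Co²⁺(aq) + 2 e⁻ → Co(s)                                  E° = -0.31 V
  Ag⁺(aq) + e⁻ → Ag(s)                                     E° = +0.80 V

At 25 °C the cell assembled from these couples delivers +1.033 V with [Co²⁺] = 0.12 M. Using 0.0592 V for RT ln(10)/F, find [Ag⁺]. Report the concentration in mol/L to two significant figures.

Ag⁺/Ag is the cathode, Co²⁺/Co the anode: E°cell = +1.11 V, n = 2.
Overall reaction: 2 Ag⁺(aq) + Co(s) → 2 Ag(s) + Co²⁺(aq); Q = [Co²⁺]^1/[Ag⁺]^2.
From E = E° − (0.0592/n) log Q: log Q = (E° − E)·n/0.0592 = (+1.11 − (+1.033))·2/0.0592 = 2.6014.
So 2·log[Ag⁺] = 1·log(0.12) − log Q = -0.9208 − (2.6014) = -3.5222; log[Ag⁺] = -3.5222 / 2 = -1.7611; [Ag⁺] = 10^(-1.7611) ≈ 0.017 M.

0.017 M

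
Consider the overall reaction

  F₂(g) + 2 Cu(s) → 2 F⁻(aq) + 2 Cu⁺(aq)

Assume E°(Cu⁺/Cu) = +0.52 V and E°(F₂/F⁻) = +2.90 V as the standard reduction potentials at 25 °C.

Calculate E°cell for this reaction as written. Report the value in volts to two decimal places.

The F₂/F⁻ couple has the higher reduction potential, so it is the cathode; Cu⁺/Cu is oxidised at the anode.
E°cell = E°(cathode) − E°(anode) = (+2.90) − (+0.52) = +2.38 V.
Since E°cell > 0, the reaction is spontaneous under standard conditions.

+2.38 V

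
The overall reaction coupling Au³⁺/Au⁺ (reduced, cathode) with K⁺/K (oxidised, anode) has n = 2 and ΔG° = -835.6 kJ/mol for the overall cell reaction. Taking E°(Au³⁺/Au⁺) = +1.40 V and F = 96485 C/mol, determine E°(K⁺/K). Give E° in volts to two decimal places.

-2.93 V

E°cell = −ΔG°/(nF) = −(-835.6×10³)/((2)(96485)) = +4.330 V.
Since Au³⁺/Au⁺ is the cathode and K⁺/K the anode, E°cell = E°(Au³⁺/Au⁺) − E°(K⁺/K).
So E°(K⁺/K) = E°(Au³⁺/Au⁺) − E°cell = (+1.40) − (+4.330) = -2.93 V.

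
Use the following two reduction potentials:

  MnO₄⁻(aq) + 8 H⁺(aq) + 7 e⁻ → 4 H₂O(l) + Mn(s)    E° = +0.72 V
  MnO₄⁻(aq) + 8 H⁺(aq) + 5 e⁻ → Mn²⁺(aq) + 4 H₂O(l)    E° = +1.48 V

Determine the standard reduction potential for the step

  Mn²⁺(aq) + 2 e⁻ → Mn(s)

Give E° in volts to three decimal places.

Sequential free energies add, so n₃E°₃ = n₁E°₁ + n₂E°₂.
With n₃ = 7, and the known step contributing 5×(+1.48) V, the unknown satisfies 2·E° = 7×(+0.72) − 5×(+1.48) = -2.360.
E° = -2.360 / 2 = -1.180 V.

-1.180 V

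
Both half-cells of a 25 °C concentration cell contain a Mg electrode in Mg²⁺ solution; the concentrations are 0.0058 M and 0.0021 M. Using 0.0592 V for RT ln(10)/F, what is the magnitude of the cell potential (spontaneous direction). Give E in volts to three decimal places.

For a concentration cell E°cell = 0. The 0.0058 M side is the cathode (reduction is favoured where [Mg²⁺] is higher).
With n = 2, E = −(0.0592/2) log([Mg²⁺]ₐₙ/[Mg²⁺]꜀ₐₜ) = −(0.0592/2) log(0.0021/0.0058) = −(0.0592/2)(-0.441) = +0.013 V.

+0.013 V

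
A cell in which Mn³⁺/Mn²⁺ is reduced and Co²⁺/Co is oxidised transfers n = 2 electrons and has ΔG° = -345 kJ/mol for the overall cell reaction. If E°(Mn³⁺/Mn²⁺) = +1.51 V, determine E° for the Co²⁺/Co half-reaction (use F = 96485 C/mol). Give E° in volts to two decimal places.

-0.28 V

E°cell = −ΔG°/(nF) = −(-345×10³)/((2)(96485)) = +1.788 V.
Since Mn³⁺/Mn²⁺ is the cathode and Co²⁺/Co the anode, E°cell = E°(Mn³⁺/Mn²⁺) − E°(Co²⁺/Co).
So E°(Co²⁺/Co) = E°(Mn³⁺/Mn²⁺) − E°cell = (+1.51) − (+1.788) = -0.28 V.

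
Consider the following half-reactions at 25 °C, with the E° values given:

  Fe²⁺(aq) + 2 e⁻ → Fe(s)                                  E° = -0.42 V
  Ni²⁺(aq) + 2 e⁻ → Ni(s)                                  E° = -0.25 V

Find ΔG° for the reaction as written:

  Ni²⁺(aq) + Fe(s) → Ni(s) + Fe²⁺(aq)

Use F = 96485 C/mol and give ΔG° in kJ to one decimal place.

As written, Ni²⁺/Ni is reduced (cathode) and Fe²⁺/Fe is oxidised (anode), so E°cell = (-0.25) − (-0.42) = +0.17 V.
Balancing electrons gives n = 2.
ΔG° = −nFE° = −(2)(96485)(+0.17) = -32,805 J = -32.8 kJ.

-32.8 kJ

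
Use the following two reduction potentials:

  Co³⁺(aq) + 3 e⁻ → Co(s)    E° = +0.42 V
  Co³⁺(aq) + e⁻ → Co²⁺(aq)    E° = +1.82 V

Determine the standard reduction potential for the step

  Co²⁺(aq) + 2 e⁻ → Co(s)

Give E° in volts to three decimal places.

-0.280 V

Sequential free energies add, so n₃E°₃ = n₁E°₁ + n₂E°₂.
With n₃ = 3, and the known step contributing 1×(+1.82) V, the unknown satisfies 2·E° = 3×(+0.42) − 1×(+1.82) = -0.560.
E° = -0.560 / 2 = -0.280 V.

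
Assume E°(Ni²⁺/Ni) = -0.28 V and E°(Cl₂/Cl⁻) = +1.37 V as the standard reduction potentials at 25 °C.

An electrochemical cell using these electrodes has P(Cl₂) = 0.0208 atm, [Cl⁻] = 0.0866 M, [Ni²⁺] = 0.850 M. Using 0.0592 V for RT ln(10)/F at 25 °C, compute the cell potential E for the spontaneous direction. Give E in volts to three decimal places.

+1.665 V

Cl₂/Cl⁻ is the cathode (higher E°), Ni²⁺/Ni the anode: E°cell = +1.37 − (-0.28) = +1.65 V, n = 2.
Overall: Cl₂(g) + Ni(s) → 2 Cl⁻(aq) + Ni²⁺(aq)
Q = [Cl⁻]^2·[Ni²⁺] / (P(Cl₂)); log Q = -0.514.
E = E° − (0.0592/n) log Q = +1.65 − (0.0592/2)(-0.514) = +1.665 V.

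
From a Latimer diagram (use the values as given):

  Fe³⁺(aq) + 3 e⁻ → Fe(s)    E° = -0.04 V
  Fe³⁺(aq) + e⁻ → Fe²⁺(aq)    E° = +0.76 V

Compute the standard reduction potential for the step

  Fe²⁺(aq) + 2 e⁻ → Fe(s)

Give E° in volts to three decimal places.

-0.440 V

Sequential free energies add, so n₃E°₃ = n₁E°₁ + n₂E°₂.
With n₃ = 3, and the known step contributing 1×(+0.76) V, the unknown satisfies 2·E° = 3×(-0.04) − 1×(+0.76) = -0.880.
E° = -0.880 / 2 = -0.440 V.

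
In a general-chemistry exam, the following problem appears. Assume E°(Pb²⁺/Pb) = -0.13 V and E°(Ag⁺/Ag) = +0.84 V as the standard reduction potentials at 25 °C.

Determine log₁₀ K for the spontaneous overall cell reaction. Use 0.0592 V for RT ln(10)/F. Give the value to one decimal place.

Cathode: Ag⁺/Ag; anode: Pb²⁺/Pb. E°cell = +0.97 V, n = 2.
log K = nE°cell / 0.0592 = (2)(+0.97) / 0.0592 = 32.8.

32.8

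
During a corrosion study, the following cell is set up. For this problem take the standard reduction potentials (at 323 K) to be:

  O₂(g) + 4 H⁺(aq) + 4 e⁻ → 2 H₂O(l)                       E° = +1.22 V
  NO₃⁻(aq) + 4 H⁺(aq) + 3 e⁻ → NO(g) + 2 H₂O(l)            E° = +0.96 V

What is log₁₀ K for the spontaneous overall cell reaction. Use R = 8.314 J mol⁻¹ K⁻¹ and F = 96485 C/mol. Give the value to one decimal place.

Cathode: O₂/H₂O; anode: NO₃⁻/NO. E°cell = (+1.22) − (+0.96) = +0.26 V, with n = 12.
ΔG° = −nFE° = −RT ln K, so ln K = nFE°/(RT) = (12)(96485)(+0.26) / ((8.314)(323)) = 112.099.
log₁₀ K = 112.099 / ln 10 = 48.7.

48.7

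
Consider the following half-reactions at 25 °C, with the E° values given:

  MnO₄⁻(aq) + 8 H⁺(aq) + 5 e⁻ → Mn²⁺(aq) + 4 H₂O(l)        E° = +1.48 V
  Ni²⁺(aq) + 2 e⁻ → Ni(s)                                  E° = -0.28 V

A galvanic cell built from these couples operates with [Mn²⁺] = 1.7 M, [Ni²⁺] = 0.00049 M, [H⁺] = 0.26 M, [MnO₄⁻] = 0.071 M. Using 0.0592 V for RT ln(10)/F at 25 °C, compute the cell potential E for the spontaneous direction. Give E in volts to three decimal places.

+1.786 V

MnO₄⁻/Mn²⁺ is the cathode (higher E°), Ni²⁺/Ni the anode: E°cell = +1.48 − (-0.28) = +1.76 V, n = 10.
Overall: 2 MnO₄⁻(aq) + 16 H⁺(aq) + 5 Ni(s) → 2 Mn²⁺(aq) + 8 H₂O(l) + 5 Ni²⁺(aq)
Q = [Mn²⁺]^2·[Ni²⁺]^5 / ([MnO₄⁻]^2·[H⁺]^16); log Q = -4.430.
E = E° − (0.0592/n) log Q = +1.76 − (0.0592/10)(-4.430) = +1.786 V.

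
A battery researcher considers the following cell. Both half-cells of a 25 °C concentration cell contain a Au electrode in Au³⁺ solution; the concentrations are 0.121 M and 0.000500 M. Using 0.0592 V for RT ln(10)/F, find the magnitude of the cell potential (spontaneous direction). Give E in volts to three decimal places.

For a concentration cell E°cell = 0. The 0.121 M side is the cathode (reduction is favoured where [Au³⁺] is higher).
With n = 3, E = −(0.0592/3) log([Au³⁺]ₐₙ/[Au³⁺]꜀ₐₜ) = −(0.0592/3) log(0.0005/0.121) = −(0.0592/3)(-2.384) = +0.047 V.

+0.047 V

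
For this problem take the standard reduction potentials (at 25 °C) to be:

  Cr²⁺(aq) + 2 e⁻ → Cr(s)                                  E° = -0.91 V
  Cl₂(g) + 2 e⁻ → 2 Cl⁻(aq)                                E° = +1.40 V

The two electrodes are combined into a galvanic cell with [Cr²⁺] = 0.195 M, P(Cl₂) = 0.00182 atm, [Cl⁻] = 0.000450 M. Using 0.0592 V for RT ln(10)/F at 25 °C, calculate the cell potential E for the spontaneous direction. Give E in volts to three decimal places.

+2.448 V

Cl₂/Cl⁻ is the cathode (higher E°), Cr²⁺/Cr the anode: E°cell = +1.40 − (-0.91) = +2.31 V, n = 2.
Overall: Cl₂(g) + Cr(s) → 2 Cl⁻(aq) + Cr²⁺(aq)
Q = [Cl⁻]^2·[Cr²⁺] / (P(Cl₂)); log Q = -4.664.
E = E° − (0.0592/n) log Q = +2.31 − (0.0592/2)(-4.664) = +2.448 V.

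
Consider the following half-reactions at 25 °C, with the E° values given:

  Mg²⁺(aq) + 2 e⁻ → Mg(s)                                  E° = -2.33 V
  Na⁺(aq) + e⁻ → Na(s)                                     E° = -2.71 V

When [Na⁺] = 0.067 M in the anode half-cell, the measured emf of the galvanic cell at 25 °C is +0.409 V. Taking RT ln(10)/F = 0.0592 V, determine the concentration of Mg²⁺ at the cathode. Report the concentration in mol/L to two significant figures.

Mg²⁺/Mg is the cathode, Na⁺/Na the anode: E°cell = +0.38 V, n = 2.
Overall reaction: Mg²⁺(aq) + 2 Na(s) → Mg(s) + 2 Na⁺(aq); Q = [Na⁺]^2/[Mg²⁺]^1.
From E = E° − (0.0592/n) log Q: log Q = (E° − E)·n/0.0592 = (+0.38 − (+0.409))·2/0.0592 = -0.9797.
So 1·log[Mg²⁺] = 2·log(0.067) − log Q = -2.3479 − (-0.9797) = -1.3682; [Mg²⁺] = 10^(-1.3682) ≈ 0.043 M.

0.043 M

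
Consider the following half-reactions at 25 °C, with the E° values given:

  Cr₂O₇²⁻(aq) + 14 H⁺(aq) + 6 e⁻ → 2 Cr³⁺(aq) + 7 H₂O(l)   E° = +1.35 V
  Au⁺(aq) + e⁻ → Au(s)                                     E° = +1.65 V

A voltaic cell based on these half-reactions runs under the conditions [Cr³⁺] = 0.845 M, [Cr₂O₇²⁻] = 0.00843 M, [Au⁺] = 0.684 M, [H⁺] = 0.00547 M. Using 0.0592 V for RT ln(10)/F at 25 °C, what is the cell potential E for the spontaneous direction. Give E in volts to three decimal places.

+0.622 V

Au⁺/Au is the cathode (higher E°), Cr₂O₇²⁻/Cr³⁺ the anode: E°cell = +1.65 − (+1.35) = +0.30 V, n = 6.
Overall: 6 Au⁺(aq) + 2 Cr³⁺(aq) + 7 H₂O(l) → 6 Au(s) + Cr₂O₇²⁻(aq) + 14 H⁺(aq)
Q = [Cr₂O₇²⁻]·[H⁺]^14 / ([Au⁺]^6·[Cr³⁺]^2); log Q = -32.606.
E = E° − (0.0592/n) log Q = +0.30 − (0.0592/6)(-32.606) = +0.622 V.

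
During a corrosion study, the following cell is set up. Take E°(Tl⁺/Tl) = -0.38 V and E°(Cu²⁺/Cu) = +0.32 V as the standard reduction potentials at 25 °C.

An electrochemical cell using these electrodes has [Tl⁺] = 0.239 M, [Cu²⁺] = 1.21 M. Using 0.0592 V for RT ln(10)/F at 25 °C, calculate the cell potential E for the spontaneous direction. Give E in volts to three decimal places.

Cu²⁺/Cu is the cathode (higher E°), Tl⁺/Tl the anode: E°cell = +0.32 − (-0.38) = +0.70 V, n = 2.
Overall: Cu²⁺(aq) + 2 Tl(s) → Cu(s) + 2 Tl⁺(aq)
Q = [Tl⁺]^2 / ([Cu²⁺]); log Q = -1.326.
E = E° − (0.0592/n) log Q = +0.70 − (0.0592/2)(-1.326) = +0.739 V.

+0.739 V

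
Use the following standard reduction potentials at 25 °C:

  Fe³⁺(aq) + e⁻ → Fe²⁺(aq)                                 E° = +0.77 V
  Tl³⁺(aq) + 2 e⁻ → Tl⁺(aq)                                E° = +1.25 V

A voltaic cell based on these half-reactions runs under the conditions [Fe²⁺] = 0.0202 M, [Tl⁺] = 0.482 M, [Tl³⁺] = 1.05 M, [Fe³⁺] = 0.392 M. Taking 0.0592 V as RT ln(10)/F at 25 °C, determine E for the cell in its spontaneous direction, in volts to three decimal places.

Tl³⁺/Tl⁺ is the cathode (higher E°), Fe³⁺/Fe²⁺ the anode: E°cell = +1.25 − (+0.77) = +0.48 V, n = 2.
Overall: Tl³⁺(aq) + 2 Fe²⁺(aq) → Tl⁺(aq) + 2 Fe³⁺(aq)
Q = [Tl⁺]·[Fe³⁺]^2 / ([Tl³⁺]·[Fe²⁺]^2); log Q = 2.238.
E = E° − (0.0592/n) log Q = +0.48 − (0.0592/2)(2.238) = +0.414 V.

+0.414 V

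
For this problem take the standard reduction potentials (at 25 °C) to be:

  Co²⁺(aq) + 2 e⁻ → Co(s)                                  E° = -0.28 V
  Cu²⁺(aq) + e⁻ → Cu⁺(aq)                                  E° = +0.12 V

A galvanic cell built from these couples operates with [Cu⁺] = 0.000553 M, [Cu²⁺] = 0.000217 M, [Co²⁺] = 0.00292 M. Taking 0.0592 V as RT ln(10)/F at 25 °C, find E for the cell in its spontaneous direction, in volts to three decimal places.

+0.451 V

Cu²⁺/Cu⁺ is the cathode (higher E°), Co²⁺/Co the anode: E°cell = +0.12 − (-0.28) = +0.40 V, n = 2.
Overall: 2 Cu²⁺(aq) + Co(s) → 2 Cu⁺(aq) + Co²⁺(aq)
Q = [Cu⁺]^2·[Co²⁺] / ([Cu²⁺]^2); log Q = -1.722.
E = E° − (0.0592/n) log Q = +0.40 − (0.0592/2)(-1.722) = +0.451 V.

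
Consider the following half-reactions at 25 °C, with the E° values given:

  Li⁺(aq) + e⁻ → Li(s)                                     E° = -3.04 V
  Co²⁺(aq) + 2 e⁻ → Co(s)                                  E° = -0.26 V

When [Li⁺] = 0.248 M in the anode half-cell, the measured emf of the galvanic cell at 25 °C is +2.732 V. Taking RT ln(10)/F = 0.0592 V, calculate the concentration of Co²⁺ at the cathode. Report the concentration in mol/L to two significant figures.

0.0015 M

Co²⁺/Co is the cathode, Li⁺/Li the anode: E°cell = +2.78 V, n = 2.
Overall reaction: Co²⁺(aq) + 2 Li(s) → Co(s) + 2 Li⁺(aq); Q = [Li⁺]^2/[Co²⁺]^1.
From E = E° − (0.0592/n) log Q: log Q = (E° − E)·n/0.0592 = (+2.78 − (+2.732))·2/0.0592 = 1.6216.
So 1·log[Co²⁺] = 2·log(0.248) − log Q = -1.2111 − (1.6216) = -2.8327; [Co²⁺] = 10^(-2.8327) ≈ 0.0015 M.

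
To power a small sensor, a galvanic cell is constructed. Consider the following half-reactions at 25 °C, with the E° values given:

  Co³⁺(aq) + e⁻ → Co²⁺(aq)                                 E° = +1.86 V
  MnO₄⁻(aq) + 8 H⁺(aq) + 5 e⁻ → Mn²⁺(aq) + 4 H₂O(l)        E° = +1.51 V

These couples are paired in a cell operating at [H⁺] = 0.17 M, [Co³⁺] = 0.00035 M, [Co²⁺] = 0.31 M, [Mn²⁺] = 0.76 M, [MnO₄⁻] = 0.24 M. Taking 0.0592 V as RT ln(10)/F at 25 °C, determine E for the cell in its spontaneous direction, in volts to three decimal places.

Co³⁺/Co²⁺ is the cathode (higher E°), MnO₄⁻/Mn²⁺ the anode: E°cell = +1.86 − (+1.51) = +0.35 V, n = 5.
Overall: 5 Co³⁺(aq) + Mn²⁺(aq) + 4 H₂O(l) → 5 Co²⁺(aq) + MnO₄⁻(aq) + 8 H⁺(aq)
Q = [Co²⁺]^5·[MnO₄⁻]·[H⁺]^8 / ([Co³⁺]^5·[Mn²⁺]); log Q = 8.079.
E = E° − (0.0592/n) log Q = +0.35 − (0.0592/5)(8.079) = +0.254 V.

+0.254 V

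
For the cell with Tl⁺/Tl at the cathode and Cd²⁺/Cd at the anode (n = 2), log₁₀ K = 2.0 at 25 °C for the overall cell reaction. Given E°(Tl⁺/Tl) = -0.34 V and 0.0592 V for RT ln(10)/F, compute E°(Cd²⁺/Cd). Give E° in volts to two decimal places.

-0.40 V

E°cell = (0.0592/n)·log K = (0.0592/2)(2.0) = +0.059 V.
Since Tl⁺/Tl is the cathode and Cd²⁺/Cd the anode, E°cell = E°(Tl⁺/Tl) − E°(Cd²⁺/Cd).
So E°(Cd²⁺/Cd) = E°(Tl⁺/Tl) − E°cell = (-0.34) − (+0.059) = -0.40 V.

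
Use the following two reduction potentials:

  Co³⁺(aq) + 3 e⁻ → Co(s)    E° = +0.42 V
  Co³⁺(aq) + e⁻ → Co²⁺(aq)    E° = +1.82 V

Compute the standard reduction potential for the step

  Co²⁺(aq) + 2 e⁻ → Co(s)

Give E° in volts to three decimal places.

Sequential free energies add, so n₃E°₃ = n₁E°₁ + n₂E°₂.
With n₃ = 3, and the known step contributing 1×(+1.82) V, the unknown satisfies 2·E° = 3×(+0.42) − 1×(+1.82) = -0.560.
E° = -0.560 / 2 = -0.280 V.

-0.280 V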